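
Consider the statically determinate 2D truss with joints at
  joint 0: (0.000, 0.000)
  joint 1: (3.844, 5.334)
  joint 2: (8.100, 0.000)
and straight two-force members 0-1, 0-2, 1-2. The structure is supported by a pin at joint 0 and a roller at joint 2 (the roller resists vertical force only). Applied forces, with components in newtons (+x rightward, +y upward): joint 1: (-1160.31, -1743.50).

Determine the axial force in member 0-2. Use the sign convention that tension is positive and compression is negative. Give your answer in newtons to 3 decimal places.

N=3 nodes, M=3 members, R=3 reactions → 2N=6, M+R=6
member 0 (0-1): L=6.5748, (cx,cy)=(0.5847,0.8113)
member 1 (0-2): L=8.1000, (cx,cy)=(1.0000,0.0000)
member 2 (1-2): L=6.8239, (cx,cy)=(0.6237,-0.7817)
solve A·x = −loads:
  F[0-1] = -2071.0182 N (compression)
  F[0-2] = +50.5258 N (tension)
  F[1-2] = -81.0107 N (compression)
  Rx@0 = +1160.3100 N
  Ry@0 = +1680.1765 N
  Ry@2 = +63.3235 N

50.526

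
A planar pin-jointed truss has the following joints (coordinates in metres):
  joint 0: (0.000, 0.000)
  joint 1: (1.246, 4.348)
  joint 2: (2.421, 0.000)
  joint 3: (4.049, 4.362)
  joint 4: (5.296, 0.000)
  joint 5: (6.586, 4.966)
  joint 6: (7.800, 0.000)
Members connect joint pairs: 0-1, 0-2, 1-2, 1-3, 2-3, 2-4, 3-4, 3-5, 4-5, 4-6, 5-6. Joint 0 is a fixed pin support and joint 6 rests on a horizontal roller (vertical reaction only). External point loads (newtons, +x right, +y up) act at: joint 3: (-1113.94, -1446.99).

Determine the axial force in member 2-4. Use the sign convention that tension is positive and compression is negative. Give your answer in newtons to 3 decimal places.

110.231

N=7 nodes, M=11 members, R=3 reactions → 2N=14, M+R=14
member 0 (0-1): L=4.5230, (cx,cy)=(0.2755,0.9613)
member 1 (0-2): L=2.4210, (cx,cy)=(1.0000,0.0000)
member 2 (1-2): L=4.5040, (cx,cy)=(0.2609,-0.9654)
member 3 (1-3): L=2.8030, (cx,cy)=(1.0000,0.0050)
member 4 (2-3): L=4.6559, (cx,cy)=(0.3497,0.9369)
member 5 (2-4): L=2.8750, (cx,cy)=(1.0000,0.0000)
member 6 (3-4): L=4.5367, (cx,cy)=(0.2749,-0.9615)
member 7 (3-5): L=2.6079, (cx,cy)=(0.9728,0.2316)
member 8 (4-5): L=5.1308, (cx,cy)=(0.2514,0.9679)
member 9 (4-6): L=2.5040, (cx,cy)=(1.0000,0.0000)
member 10 (5-6): L=5.1122, (cx,cy)=(0.2375,-0.9714)
solve A·x = −loads:
  F[0-1] = -1371.8861 N (compression)
  F[0-2] = -736.0125 N (compression)
  F[1-2] = +1362.3163 N (tension)
  F[1-3] = -733.3392 N (compression)
  F[2-3] = -1403.7520 N (compression)
  F[2-4] = +110.2312 N (tension)
  F[3-4] = -150.3816 N (compression)
  F[3-5] = -70.8219 N (compression)
  F[4-5] = +149.3880 N (tension)
  F[4-6] = +31.3368 N (tension)
  F[5-6] = -131.9615 N (compression)
  Rx@0 = +1113.9400 N
  Ry@0 = +1318.8033 N
  Ry@6 = +128.1867 N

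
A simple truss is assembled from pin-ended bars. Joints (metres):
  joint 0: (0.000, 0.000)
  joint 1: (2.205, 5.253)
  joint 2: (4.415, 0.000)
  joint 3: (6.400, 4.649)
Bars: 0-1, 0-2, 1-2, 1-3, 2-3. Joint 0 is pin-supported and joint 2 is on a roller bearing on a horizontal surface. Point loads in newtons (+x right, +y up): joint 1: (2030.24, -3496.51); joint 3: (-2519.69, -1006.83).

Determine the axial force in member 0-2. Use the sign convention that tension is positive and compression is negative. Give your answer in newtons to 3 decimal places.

N=4 nodes, M=5 members, R=3 reactions → 2N=8, M+R=8
member 0 (0-1): L=5.6970, (cx,cy)=(0.3870,0.9221)
member 1 (0-2): L=4.4150, (cx,cy)=(1.0000,0.0000)
member 2 (1-2): L=5.6990, (cx,cy)=(0.3878,-0.9217)
member 3 (1-3): L=4.2383, (cx,cy)=(0.9898,-0.1425)
member 4 (2-3): L=5.0550, (cx,cy)=(0.3927,0.9197)
solve A·x = −loads:
  F[0-1] = -1664.9680 N (compression)
  F[0-2] = +154.9667 N (tension)
  F[1-2] = -1820.2843 N (compression)
  F[1-3] = -1989.0702 N (compression)
  F[2-3] = -1402.9883 N (compression)
  Rx@0 = +489.4500 N
  Ry@0 = +1535.2022 N
  Ry@2 = +2968.1378 N

154.967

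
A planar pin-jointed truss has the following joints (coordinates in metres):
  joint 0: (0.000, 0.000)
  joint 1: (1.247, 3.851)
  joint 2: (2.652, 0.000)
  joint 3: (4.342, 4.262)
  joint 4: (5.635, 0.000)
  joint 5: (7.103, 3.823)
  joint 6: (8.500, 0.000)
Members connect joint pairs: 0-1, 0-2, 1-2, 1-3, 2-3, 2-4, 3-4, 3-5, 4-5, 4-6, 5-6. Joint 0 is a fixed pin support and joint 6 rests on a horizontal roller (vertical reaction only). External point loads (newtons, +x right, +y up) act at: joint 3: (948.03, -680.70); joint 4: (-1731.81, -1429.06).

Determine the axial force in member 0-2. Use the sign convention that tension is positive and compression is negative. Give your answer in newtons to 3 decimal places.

-673.909

N=7 nodes, M=11 members, R=3 reactions → 2N=14, M+R=14
member 0 (0-1): L=4.0479, (cx,cy)=(0.3081,0.9514)
member 1 (0-2): L=2.6520, (cx,cy)=(1.0000,0.0000)
member 2 (1-2): L=4.0993, (cx,cy)=(0.3427,-0.9394)
member 3 (1-3): L=3.1222, (cx,cy)=(0.9913,0.1316)
member 4 (2-3): L=4.5848, (cx,cy)=(0.3686,0.9296)
member 5 (2-4): L=2.9830, (cx,cy)=(1.0000,0.0000)
member 6 (3-4): L=4.4538, (cx,cy)=(0.2903,-0.9569)
member 7 (3-5): L=2.7957, (cx,cy)=(0.9876,-0.1570)
member 8 (4-5): L=4.0952, (cx,cy)=(0.3585,0.9335)
member 9 (4-6): L=2.8650, (cx,cy)=(1.0000,0.0000)
member 10 (5-6): L=4.0703, (cx,cy)=(0.3432,-0.9393)
solve A·x = −loads:
  F[0-1] = -356.6518 N (compression)
  F[0-2] = -673.9085 N (compression)
  F[1-2] = +329.6796 N (tension)
  F[1-3] = -224.8229 N (compression)
  F[2-3] = -333.1708 N (compression)
  F[2-4] = -438.1047 N (compression)
  F[3-4] = -148.9880 N (compression)
  F[3-5] = -1266.1599 N (compression)
  F[4-5] = +1683.5169 N (tension)
  F[4-6] = +646.9589 N (tension)
  F[5-6] = -1884.9568 N (compression)
  Rx@0 = +783.7800 N
  Ry@0 = +339.3063 N
  Ry@6 = +1770.4537 N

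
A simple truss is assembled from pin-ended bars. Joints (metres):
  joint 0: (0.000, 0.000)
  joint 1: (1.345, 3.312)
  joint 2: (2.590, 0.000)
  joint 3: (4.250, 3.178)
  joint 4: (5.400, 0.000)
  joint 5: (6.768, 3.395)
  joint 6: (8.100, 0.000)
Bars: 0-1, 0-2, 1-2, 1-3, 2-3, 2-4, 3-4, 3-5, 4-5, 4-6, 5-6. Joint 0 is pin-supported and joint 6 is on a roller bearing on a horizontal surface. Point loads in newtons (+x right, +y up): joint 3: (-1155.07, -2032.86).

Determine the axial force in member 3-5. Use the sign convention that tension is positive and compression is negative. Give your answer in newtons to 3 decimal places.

-507.283

N=7 nodes, M=11 members, R=3 reactions → 2N=14, M+R=14
member 0 (0-1): L=3.5747, (cx,cy)=(0.3763,0.9265)
member 1 (0-2): L=2.5900, (cx,cy)=(1.0000,0.0000)
member 2 (1-2): L=3.5383, (cx,cy)=(0.3519,-0.9361)
member 3 (1-3): L=2.9081, (cx,cy)=(0.9989,-0.0461)
member 4 (2-3): L=3.5854, (cx,cy)=(0.4630,0.8864)
member 5 (2-4): L=2.8100, (cx,cy)=(1.0000,0.0000)
member 6 (3-4): L=3.3797, (cx,cy)=(0.3403,-0.9403)
member 7 (3-5): L=2.5273, (cx,cy)=(0.9963,0.0859)
member 8 (4-5): L=3.6603, (cx,cy)=(0.3737,0.9275)
member 9 (4-6): L=2.7000, (cx,cy)=(1.0000,0.0000)
member 10 (5-6): L=3.6470, (cx,cy)=(0.3652,-0.9309)
solve A·x = −loads:
  F[0-1] = -1532.0012 N (compression)
  F[0-2] = -578.6438 N (compression)
  F[1-2] = +1572.0603 N (tension)
  F[1-3] = -1130.7829 N (compression)
  F[2-3] = -1660.1803 N (compression)
  F[2-4] = +743.1510 N (tension)
  F[3-4] = -698.6853 N (compression)
  F[3-5] = -507.2829 N (compression)
  F[4-5] = +708.3244 N (tension)
  F[4-6] = +240.6770 N (tension)
  F[5-6] = -658.9619 N (compression)
  Rx@0 = +1155.0700 N
  Ry@0 = +1419.4226 N
  Ry@6 = +613.4374 N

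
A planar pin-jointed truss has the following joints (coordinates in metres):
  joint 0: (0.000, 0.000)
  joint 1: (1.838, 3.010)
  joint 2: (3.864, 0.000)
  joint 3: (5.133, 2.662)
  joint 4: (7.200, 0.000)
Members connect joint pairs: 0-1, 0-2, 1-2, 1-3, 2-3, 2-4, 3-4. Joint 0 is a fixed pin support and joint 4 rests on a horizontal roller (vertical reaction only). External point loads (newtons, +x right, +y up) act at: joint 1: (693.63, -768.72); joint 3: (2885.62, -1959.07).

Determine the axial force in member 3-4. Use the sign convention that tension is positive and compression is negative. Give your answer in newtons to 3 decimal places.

N=5 nodes, M=7 members, R=3 reactions → 2N=10, M+R=10
member 0 (0-1): L=3.5268, (cx,cy)=(0.5212,0.8535)
member 1 (0-2): L=3.8640, (cx,cy)=(1.0000,0.0000)
member 2 (1-2): L=3.6283, (cx,cy)=(0.5584,-0.8296)
member 3 (1-3): L=3.3133, (cx,cy)=(0.9945,-0.1050)
member 4 (2-3): L=2.9490, (cx,cy)=(0.4303,0.9027)
member 5 (2-4): L=3.3360, (cx,cy)=(1.0000,0.0000)
member 6 (3-4): L=3.3703, (cx,cy)=(0.6133,-0.7898)
solve A·x = −loads:
  F[0-1] = +260.0631 N (tension)
  F[0-2] = +3443.7176 N (tension)
  F[1-2] = -1209.0837 N (compression)
  F[1-3] = +117.6859 N (tension)
  F[2-3] = +1111.1763 N (tension)
  F[2-4] = +2290.4290 N (tension)
  F[3-4] = -3734.5759 N (compression)
  Rx@0 = -3579.2500 N
  Ry@0 = -221.9545 N
  Ry@4 = +2949.7445 N

-3734.576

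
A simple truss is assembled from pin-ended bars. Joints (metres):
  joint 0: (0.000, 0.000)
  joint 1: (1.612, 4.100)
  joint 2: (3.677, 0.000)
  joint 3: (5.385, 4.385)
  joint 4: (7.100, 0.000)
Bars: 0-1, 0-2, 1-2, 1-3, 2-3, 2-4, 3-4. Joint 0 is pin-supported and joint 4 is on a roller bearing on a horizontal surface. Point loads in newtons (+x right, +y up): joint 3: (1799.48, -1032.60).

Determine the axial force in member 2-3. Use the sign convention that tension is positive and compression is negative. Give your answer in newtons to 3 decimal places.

N=5 nodes, M=7 members, R=3 reactions → 2N=10, M+R=10
member 0 (0-1): L=4.4055, (cx,cy)=(0.3659,0.9307)
member 1 (0-2): L=3.6770, (cx,cy)=(1.0000,0.0000)
member 2 (1-2): L=4.5907, (cx,cy)=(0.4498,-0.8931)
member 3 (1-3): L=3.7837, (cx,cy)=(0.9972,0.0753)
member 4 (2-3): L=4.7059, (cx,cy)=(0.3629,0.9318)
member 5 (2-4): L=3.4230, (cx,cy)=(1.0000,0.0000)
member 6 (3-4): L=4.7084, (cx,cy)=(0.3642,-0.9313)
solve A·x = −loads:
  F[0-1] = +926.1733 N (tension)
  F[0-2] = +1460.5884 N (tension)
  F[1-2] = -902.1154 N (compression)
  F[1-3] = +746.8078 N (tension)
  F[2-3] = +864.6557 N (tension)
  F[2-4] = +740.9681 N (tension)
  F[3-4] = -2034.2898 N (compression)
  Rx@0 = -1799.4800 N
  Ry@0 = -861.9452 N
  Ry@4 = +1894.5452 N

864.656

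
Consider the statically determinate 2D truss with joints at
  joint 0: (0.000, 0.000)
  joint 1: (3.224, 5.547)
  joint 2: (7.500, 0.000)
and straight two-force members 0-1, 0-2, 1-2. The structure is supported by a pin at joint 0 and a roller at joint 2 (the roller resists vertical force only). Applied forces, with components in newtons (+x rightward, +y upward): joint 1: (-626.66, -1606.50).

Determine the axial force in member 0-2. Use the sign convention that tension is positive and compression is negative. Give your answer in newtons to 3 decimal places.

N=3 nodes, M=3 members, R=3 reactions → 2N=6, M+R=6
member 0 (0-1): L=6.4159, (cx,cy)=(0.5025,0.8646)
member 1 (0-2): L=7.5000, (cx,cy)=(1.0000,0.0000)
member 2 (1-2): L=7.0038, (cx,cy)=(0.6105,-0.7920)
solve A·x = −loads:
  F[0-1] = -1595.4626 N (compression)
  F[0-2] = +175.0663 N (tension)
  F[1-2] = -286.7473 N (compression)
  Rx@0 = +626.6600 N
  Ry@0 = +1379.3969 N
  Ry@2 = +227.1031 N

175.066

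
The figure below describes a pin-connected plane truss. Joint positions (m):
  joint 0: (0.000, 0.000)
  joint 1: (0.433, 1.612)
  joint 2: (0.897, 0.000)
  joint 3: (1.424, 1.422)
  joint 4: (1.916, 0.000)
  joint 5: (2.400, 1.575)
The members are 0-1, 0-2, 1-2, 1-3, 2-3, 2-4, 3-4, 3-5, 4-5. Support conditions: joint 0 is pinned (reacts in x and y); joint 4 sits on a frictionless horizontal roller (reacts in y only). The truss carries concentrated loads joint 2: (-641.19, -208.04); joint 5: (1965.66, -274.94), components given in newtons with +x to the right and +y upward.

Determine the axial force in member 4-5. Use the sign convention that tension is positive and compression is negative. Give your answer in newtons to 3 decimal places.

-640.864

N=6 nodes, M=9 members, R=3 reactions → 2N=12, M+R=12
member 0 (0-1): L=1.6691, (cx,cy)=(0.2594,0.9658)
member 1 (0-2): L=0.8970, (cx,cy)=(1.0000,0.0000)
member 2 (1-2): L=1.6775, (cx,cy)=(0.2766,-0.9610)
member 3 (1-3): L=1.0090, (cx,cy)=(0.9821,-0.1883)
member 4 (2-3): L=1.5165, (cx,cy)=(0.3475,0.9377)
member 5 (2-4): L=1.0190, (cx,cy)=(1.0000,0.0000)
member 6 (3-4): L=1.5047, (cx,cy)=(0.3270,-0.9450)
member 7 (3-5): L=0.9879, (cx,cy)=(0.9879,0.1549)
member 8 (4-5): L=1.6477, (cx,cy)=(0.2937,0.9559)
solve A·x = −loads:
  F[0-1] = +1630.4476 N (tension)
  F[0-2] = +901.5077 N (tension)
  F[1-2] = -1823.5866 N (compression)
  F[1-3] = +944.2759 N (tension)
  F[2-3] = +2090.7774 N (tension)
  F[2-4] = +311.7139 N (tension)
  F[3-4] = -1529.0664 N (compression)
  F[3-5] = +2180.2154 N (tension)
  F[4-5] = -640.8644 N (compression)
  Rx@0 = -1324.4700 N
  Ry@0 = -1574.6308 N
  Ry@4 = +2057.6108 N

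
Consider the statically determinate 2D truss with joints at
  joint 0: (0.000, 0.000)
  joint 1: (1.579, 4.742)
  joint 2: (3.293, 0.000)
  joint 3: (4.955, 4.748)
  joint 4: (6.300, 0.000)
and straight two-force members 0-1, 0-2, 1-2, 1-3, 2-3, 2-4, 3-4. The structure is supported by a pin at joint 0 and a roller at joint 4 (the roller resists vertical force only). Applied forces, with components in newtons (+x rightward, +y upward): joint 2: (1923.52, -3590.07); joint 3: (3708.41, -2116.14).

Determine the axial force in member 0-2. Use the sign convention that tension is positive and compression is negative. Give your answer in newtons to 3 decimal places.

N=5 nodes, M=7 members, R=3 reactions → 2N=10, M+R=10
member 0 (0-1): L=4.9980, (cx,cy)=(0.3159,0.9488)
member 1 (0-2): L=3.2930, (cx,cy)=(1.0000,0.0000)
member 2 (1-2): L=5.0423, (cx,cy)=(0.3399,-0.9405)
member 3 (1-3): L=3.3760, (cx,cy)=(1.0000,0.0018)
member 4 (2-3): L=5.0305, (cx,cy)=(0.3304,0.9438)
member 5 (2-4): L=3.0070, (cx,cy)=(1.0000,0.0000)
member 6 (3-4): L=4.9348, (cx,cy)=(0.2726,-0.9621)
solve A·x = −loads:
  F[0-1] = +663.5034 N (tension)
  F[0-2] = +5422.3109 N (tension)
  F[1-2] = -668.5558 N (compression)
  F[1-3] = +436.8800 N (tension)
  F[2-3] = +4469.8125 N (tension)
  F[2-4] = +1794.7679 N (tension)
  F[3-4] = -6585.0344 N (compression)
  Rx@0 = -5631.9300 N
  Ry@0 = -629.5209 N
  Ry@4 = +6335.7309 N

5422.311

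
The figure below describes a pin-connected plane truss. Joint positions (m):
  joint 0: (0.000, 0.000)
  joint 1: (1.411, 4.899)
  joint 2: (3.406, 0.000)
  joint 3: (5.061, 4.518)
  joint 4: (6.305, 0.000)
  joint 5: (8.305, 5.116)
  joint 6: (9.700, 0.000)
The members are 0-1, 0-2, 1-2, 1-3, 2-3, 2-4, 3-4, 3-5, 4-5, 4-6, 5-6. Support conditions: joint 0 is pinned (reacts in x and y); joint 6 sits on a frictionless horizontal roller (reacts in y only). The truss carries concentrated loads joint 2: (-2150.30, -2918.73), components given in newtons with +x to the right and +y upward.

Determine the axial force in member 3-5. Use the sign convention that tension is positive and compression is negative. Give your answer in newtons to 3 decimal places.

N=7 nodes, M=11 members, R=3 reactions → 2N=14, M+R=14
member 0 (0-1): L=5.0981, (cx,cy)=(0.2768,0.9609)
member 1 (0-2): L=3.4060, (cx,cy)=(1.0000,0.0000)
member 2 (1-2): L=5.2896, (cx,cy)=(0.3772,-0.9262)
member 3 (1-3): L=3.6698, (cx,cy)=(0.9946,-0.1038)
member 4 (2-3): L=4.8116, (cx,cy)=(0.3440,0.9390)
member 5 (2-4): L=2.8990, (cx,cy)=(1.0000,0.0000)
member 6 (3-4): L=4.6861, (cx,cy)=(0.2655,-0.9641)
member 7 (3-5): L=3.2987, (cx,cy)=(0.9834,0.1813)
member 8 (4-5): L=5.4930, (cx,cy)=(0.3641,0.9314)
member 9 (4-6): L=3.3950, (cx,cy)=(1.0000,0.0000)
member 10 (5-6): L=5.3028, (cx,cy)=(0.2631,-0.9648)
solve A·x = −loads:
  F[0-1] = -1970.8519 N (compression)
  F[0-2] = -1604.8330 N (compression)
  F[1-2] = +2199.8656 N (tension)
  F[1-3] = -1382.6239 N (compression)
  F[2-3] = +938.5914 N (tension)
  F[2-4] = +1052.3131 N (tension)
  F[3-4] = -1203.1403 N (compression)
  F[3-5] = -745.2715 N (compression)
  F[4-5] = +1245.4598 N (tension)
  F[4-6] = +279.4541 N (tension)
  F[5-6] = -1062.2823 N (compression)
  Rx@0 = +2150.3000 N
  Ry@0 = +1893.8646 N
  Ry@6 = +1024.8654 N

-745.272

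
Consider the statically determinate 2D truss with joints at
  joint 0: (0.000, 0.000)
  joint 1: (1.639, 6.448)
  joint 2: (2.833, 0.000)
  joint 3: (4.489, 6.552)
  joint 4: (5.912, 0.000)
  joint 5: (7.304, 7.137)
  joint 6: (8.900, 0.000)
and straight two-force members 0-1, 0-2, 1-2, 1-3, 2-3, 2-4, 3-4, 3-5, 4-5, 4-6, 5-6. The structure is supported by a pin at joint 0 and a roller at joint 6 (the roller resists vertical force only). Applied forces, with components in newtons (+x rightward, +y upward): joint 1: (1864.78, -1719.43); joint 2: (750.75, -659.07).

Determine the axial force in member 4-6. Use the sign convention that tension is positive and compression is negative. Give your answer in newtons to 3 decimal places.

419.844

N=7 nodes, M=11 members, R=3 reactions → 2N=14, M+R=14
member 0 (0-1): L=6.6530, (cx,cy)=(0.2464,0.9692)
member 1 (0-2): L=2.8330, (cx,cy)=(1.0000,0.0000)
member 2 (1-2): L=6.5576, (cx,cy)=(0.1821,-0.9833)
member 3 (1-3): L=2.8519, (cx,cy)=(0.9993,0.0365)
member 4 (2-3): L=6.7580, (cx,cy)=(0.2450,0.9695)
member 5 (2-4): L=3.0790, (cx,cy)=(1.0000,0.0000)
member 6 (3-4): L=6.7047, (cx,cy)=(0.2122,-0.9772)
member 7 (3-5): L=2.8751, (cx,cy)=(0.9791,0.2035)
member 8 (4-5): L=7.2715, (cx,cy)=(0.1914,0.9815)
member 9 (4-6): L=2.9880, (cx,cy)=(1.0000,0.0000)
member 10 (5-6): L=7.3133, (cx,cy)=(0.2182,-0.9759)
solve A·x = −loads:
  F[0-1] = -516.9732 N (compression)
  F[0-2] = +2742.8881 N (tension)
  F[1-2] = -1304.2211 N (compression)
  F[1-3] = -1755.8355 N (compression)
  F[2-3] = +2002.5422 N (tension)
  F[2-4] = +1263.9614 N (tension)
  F[3-4] = -2095.4464 N (compression)
  F[3-5] = -836.7319 N (compression)
  F[4-5] = +2086.2926 N (tension)
  F[4-6] = +419.8439 N (tension)
  F[5-6] = -1923.8306 N (compression)
  Rx@0 = -2615.5300 N
  Ry@0 = +501.0402 N
  Ry@6 = +1877.4598 N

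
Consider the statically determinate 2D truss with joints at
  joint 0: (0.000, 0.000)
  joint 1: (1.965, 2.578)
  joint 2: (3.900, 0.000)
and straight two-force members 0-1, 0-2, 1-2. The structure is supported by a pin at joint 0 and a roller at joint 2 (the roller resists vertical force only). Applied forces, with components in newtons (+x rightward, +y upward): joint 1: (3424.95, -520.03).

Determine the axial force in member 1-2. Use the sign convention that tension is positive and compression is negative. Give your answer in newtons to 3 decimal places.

N=3 nodes, M=3 members, R=3 reactions → 2N=6, M+R=6
member 0 (0-1): L=3.2415, (cx,cy)=(0.6062,0.7953)
member 1 (0-2): L=3.9000, (cx,cy)=(1.0000,0.0000)
member 2 (1-2): L=3.2234, (cx,cy)=(0.6003,-0.7998)
solve A·x = −loads:
  F[0-1] = +2522.2386 N (tension)
  F[0-2] = +1895.9659 N (tension)
  F[1-2] = -3158.3757 N (compression)
  Rx@0 = -3424.9500 N
  Ry@0 = -2005.9649 N
  Ry@2 = +2525.9949 N

-3158.376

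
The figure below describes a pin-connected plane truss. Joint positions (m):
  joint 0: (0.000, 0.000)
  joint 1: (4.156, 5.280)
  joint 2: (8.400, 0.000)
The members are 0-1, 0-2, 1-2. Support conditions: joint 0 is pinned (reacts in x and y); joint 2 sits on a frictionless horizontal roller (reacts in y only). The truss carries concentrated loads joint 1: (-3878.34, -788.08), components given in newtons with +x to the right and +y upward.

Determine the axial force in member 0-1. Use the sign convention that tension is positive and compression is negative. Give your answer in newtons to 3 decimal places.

N=3 nodes, M=3 members, R=3 reactions → 2N=6, M+R=6
member 0 (0-1): L=6.7194, (cx,cy)=(0.6185,0.7858)
member 1 (0-2): L=8.4000, (cx,cy)=(1.0000,0.0000)
member 2 (1-2): L=6.7742, (cx,cy)=(0.6265,-0.7794)
solve A·x = −loads:
  F[0-1] = -3609.1250 N (compression)
  F[0-2] = -1646.0786 N (compression)
  F[1-2] = +2627.4467 N (tension)
  Rx@0 = +3878.3400 N
  Ry@0 = +2835.9818 N
  Ry@2 = -2047.9018 N

-3609.125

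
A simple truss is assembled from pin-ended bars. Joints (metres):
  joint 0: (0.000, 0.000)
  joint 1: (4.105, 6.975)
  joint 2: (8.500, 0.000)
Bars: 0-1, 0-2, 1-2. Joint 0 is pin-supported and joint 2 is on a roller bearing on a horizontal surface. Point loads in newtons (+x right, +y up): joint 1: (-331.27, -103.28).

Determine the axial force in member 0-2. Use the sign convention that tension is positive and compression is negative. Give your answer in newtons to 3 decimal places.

N=3 nodes, M=3 members, R=3 reactions → 2N=6, M+R=6
member 0 (0-1): L=8.0933, (cx,cy)=(0.5072,0.8618)
member 1 (0-2): L=8.5000, (cx,cy)=(1.0000,0.0000)
member 2 (1-2): L=8.2442, (cx,cy)=(0.5331,-0.8461)
solve A·x = −loads:
  F[0-1] = -377.3839 N (compression)
  F[0-2] = -139.8575 N (compression)
  F[1-2] = +262.3462 N (tension)
  Rx@0 = +331.2700 N
  Ry@0 = +325.2381 N
  Ry@2 = -221.9581 N

-139.857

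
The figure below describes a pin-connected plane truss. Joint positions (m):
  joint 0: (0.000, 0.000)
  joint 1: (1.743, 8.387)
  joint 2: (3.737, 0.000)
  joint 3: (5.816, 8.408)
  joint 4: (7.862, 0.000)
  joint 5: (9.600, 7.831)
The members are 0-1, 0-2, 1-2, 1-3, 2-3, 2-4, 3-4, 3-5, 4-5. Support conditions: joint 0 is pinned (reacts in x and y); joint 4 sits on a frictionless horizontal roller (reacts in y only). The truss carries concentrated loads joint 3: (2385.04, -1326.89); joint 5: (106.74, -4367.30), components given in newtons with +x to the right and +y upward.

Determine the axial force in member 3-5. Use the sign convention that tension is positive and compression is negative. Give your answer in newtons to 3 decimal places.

N=6 nodes, M=9 members, R=3 reactions → 2N=12, M+R=12
member 0 (0-1): L=8.5662, (cx,cy)=(0.2035,0.9791)
member 1 (0-2): L=3.7370, (cx,cy)=(1.0000,0.0000)
member 2 (1-2): L=8.6208, (cx,cy)=(0.2313,-0.9729)
member 3 (1-3): L=4.0731, (cx,cy)=(1.0000,0.0052)
member 4 (2-3): L=8.6612, (cx,cy)=(0.2400,0.9708)
member 5 (2-4): L=4.1250, (cx,cy)=(1.0000,0.0000)
member 6 (3-4): L=8.6534, (cx,cy)=(0.2364,-0.9716)
member 7 (3-5): L=3.8277, (cx,cy)=(0.9886,-0.1507)
member 8 (4-5): L=8.0215, (cx,cy)=(0.2167,0.9762)
solve A·x = −loads:
  F[0-1] = +3347.1580 N (tension)
  F[0-2] = +1810.7201 N (tension)
  F[1-2] = -3360.7538 N (compression)
  F[1-3] = +1458.4271 N (tension)
  F[2-3] = +3368.0862 N (tension)
  F[2-4] = +224.9120 N (tension)
  F[3-4] = -4901.7132 N (compression)
  F[3-5] = +1052.8197 N (tension)
  F[4-5] = -4311.0010 N (compression)
  Rx@0 = -2491.7800 N
  Ry@0 = -3277.1366 N
  Ry@4 = +8971.3266 N

1052.820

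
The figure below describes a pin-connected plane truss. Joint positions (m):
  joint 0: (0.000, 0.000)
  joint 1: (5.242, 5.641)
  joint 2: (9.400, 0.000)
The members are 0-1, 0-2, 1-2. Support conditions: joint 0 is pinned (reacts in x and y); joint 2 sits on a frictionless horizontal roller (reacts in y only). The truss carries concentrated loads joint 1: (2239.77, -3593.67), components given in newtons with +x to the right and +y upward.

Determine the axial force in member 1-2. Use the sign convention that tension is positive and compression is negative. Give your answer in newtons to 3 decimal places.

-4159.416

N=3 nodes, M=3 members, R=3 reactions → 2N=6, M+R=6
member 0 (0-1): L=7.7006, (cx,cy)=(0.6807,0.7325)
member 1 (0-2): L=9.4000, (cx,cy)=(1.0000,0.0000)
member 2 (1-2): L=7.0078, (cx,cy)=(0.5933,-0.8050)
solve A·x = −loads:
  F[0-1] = -335.1702 N (compression)
  F[0-2] = +2467.9287 N (tension)
  F[1-2] = -4159.4165 N (compression)
  Rx@0 = -2239.7700 N
  Ry@0 = +245.5252 N
  Ry@2 = +3348.1448 N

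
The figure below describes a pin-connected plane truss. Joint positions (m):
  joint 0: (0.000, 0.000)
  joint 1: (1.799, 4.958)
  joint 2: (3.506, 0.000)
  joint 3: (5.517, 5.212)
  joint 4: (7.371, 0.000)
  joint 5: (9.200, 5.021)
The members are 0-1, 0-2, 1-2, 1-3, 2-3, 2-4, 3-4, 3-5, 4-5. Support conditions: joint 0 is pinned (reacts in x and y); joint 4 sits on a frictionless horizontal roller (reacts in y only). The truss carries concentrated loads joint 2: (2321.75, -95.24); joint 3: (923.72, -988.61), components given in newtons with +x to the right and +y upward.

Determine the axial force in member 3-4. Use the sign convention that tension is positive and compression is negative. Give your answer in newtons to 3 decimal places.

-1526.702

N=6 nodes, M=9 members, R=3 reactions → 2N=12, M+R=12
member 0 (0-1): L=5.2743, (cx,cy)=(0.3411,0.9400)
member 1 (0-2): L=3.5060, (cx,cy)=(1.0000,0.0000)
member 2 (1-2): L=5.2436, (cx,cy)=(0.3255,-0.9455)
member 3 (1-3): L=3.7267, (cx,cy)=(0.9977,0.0682)
member 4 (2-3): L=5.5865, (cx,cy)=(0.3600,0.9330)
member 5 (2-4): L=3.8650, (cx,cy)=(1.0000,0.0000)
member 6 (3-4): L=5.5319, (cx,cy)=(0.3351,-0.9422)
member 7 (3-5): L=3.6879, (cx,cy)=(0.9987,-0.0518)
member 8 (4-5): L=5.3438, (cx,cy)=(0.3423,0.9396)
solve A·x = −loads:
  F[0-1] = +377.1763 N (tension)
  F[0-2] = +3116.8196 N (tension)
  F[1-2] = -357.2844 N (compression)
  F[1-3] = +245.5311 N (tension)
  F[2-3] = +464.1803 N (tension)
  F[2-4] = +511.6668 N (tension)
  F[3-4] = -1526.7020 N (compression)
  F[3-5] = -0.0000 N (compression)
  F[4-5] = +0.0000 N (tension)
  Rx@0 = -3245.4700 N
  Ry@0 = -354.5575 N
  Ry@4 = +1438.4075 N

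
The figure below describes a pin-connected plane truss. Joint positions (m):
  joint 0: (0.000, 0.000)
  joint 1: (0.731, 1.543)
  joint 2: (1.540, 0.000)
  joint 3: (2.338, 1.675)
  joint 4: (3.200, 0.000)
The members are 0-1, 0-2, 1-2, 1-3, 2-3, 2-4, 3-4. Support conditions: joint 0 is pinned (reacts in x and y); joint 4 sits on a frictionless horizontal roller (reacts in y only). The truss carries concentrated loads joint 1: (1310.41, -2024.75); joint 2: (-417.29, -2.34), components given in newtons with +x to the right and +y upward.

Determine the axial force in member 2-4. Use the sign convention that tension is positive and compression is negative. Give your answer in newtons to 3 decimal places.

N=5 nodes, M=7 members, R=3 reactions → 2N=10, M+R=10
member 0 (0-1): L=1.7074, (cx,cy)=(0.4281,0.9037)
member 1 (0-2): L=1.5400, (cx,cy)=(1.0000,0.0000)
member 2 (1-2): L=1.7422, (cx,cy)=(0.4644,-0.8857)
member 3 (1-3): L=1.6124, (cx,cy)=(0.9966,0.0819)
member 4 (2-3): L=1.8554, (cx,cy)=(0.4301,0.9028)
member 5 (2-4): L=1.6600, (cx,cy)=(1.0000,0.0000)
member 6 (3-4): L=1.8838, (cx,cy)=(0.4576,-0.8892)
solve A·x = −loads:
  F[0-1] = -1030.8258 N (compression)
  F[0-2] = +1334.4544 N (tension)
  F[1-2] = -1339.1168 N (compression)
  F[1-3] = -1133.7308 N (compression)
  F[2-3] = +1316.3008 N (tension)
  F[2-4] = +563.7831 N (tension)
  F[3-4] = -1232.0762 N (compression)
  Rx@0 = -893.1200 N
  Ry@0 = +931.5717 N
  Ry@4 = +1095.5183 N

563.783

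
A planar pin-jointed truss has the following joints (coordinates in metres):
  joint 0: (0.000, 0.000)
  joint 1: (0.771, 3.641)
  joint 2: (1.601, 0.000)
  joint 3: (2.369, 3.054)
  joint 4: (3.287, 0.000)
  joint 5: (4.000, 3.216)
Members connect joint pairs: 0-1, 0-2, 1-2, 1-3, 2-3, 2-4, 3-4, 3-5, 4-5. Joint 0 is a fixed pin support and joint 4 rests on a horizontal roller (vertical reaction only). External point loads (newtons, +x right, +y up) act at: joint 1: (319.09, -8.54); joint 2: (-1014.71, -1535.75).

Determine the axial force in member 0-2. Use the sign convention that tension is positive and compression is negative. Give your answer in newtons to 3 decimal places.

N=6 nodes, M=9 members, R=3 reactions → 2N=12, M+R=12
member 0 (0-1): L=3.7217, (cx,cy)=(0.2072,0.9783)
member 1 (0-2): L=1.6010, (cx,cy)=(1.0000,0.0000)
member 2 (1-2): L=3.7344, (cx,cy)=(0.2223,-0.9750)
member 3 (1-3): L=1.7024, (cx,cy)=(0.9387,-0.3448)
member 4 (2-3): L=3.1491, (cx,cy)=(0.2439,0.9698)
member 5 (2-4): L=1.6860, (cx,cy)=(1.0000,0.0000)
member 6 (3-4): L=3.1890, (cx,cy)=(0.2879,-0.9577)
member 7 (3-5): L=1.6390, (cx,cy)=(0.9951,0.0988)
member 8 (4-5): L=3.2941, (cx,cy)=(0.2164,0.9763)
solve A·x = −loads:
  F[0-1] = -450.5884 N (compression)
  F[0-2] = -602.2755 N (compression)
  F[1-2] = +653.4708 N (tension)
  F[1-3] = -594.1078 N (compression)
  F[2-3] = +926.6023 N (tension)
  F[2-4] = +331.6933 N (tension)
  F[3-4] = -1152.2502 N (compression)
  F[3-5] = -0.0000 N (tension)
  F[4-5] = +0.0000 N (tension)
  Rx@0 = +695.6200 N
  Ry@0 = +440.8136 N
  Ry@4 = +1103.4764 N

-602.276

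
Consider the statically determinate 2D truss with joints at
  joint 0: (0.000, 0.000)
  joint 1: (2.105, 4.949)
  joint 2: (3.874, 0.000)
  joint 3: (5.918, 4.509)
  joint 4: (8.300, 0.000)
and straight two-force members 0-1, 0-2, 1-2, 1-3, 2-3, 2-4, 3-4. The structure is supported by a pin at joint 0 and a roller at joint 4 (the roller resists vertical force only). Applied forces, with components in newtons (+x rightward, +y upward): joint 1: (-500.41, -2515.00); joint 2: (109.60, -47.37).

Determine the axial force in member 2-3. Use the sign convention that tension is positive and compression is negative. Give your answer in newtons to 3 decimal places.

354.257

N=5 nodes, M=7 members, R=3 reactions → 2N=10, M+R=10
member 0 (0-1): L=5.3781, (cx,cy)=(0.3914,0.9202)
member 1 (0-2): L=3.8740, (cx,cy)=(1.0000,0.0000)
member 2 (1-2): L=5.2557, (cx,cy)=(0.3366,-0.9417)
member 3 (1-3): L=3.8383, (cx,cy)=(0.9934,-0.1146)
member 4 (2-3): L=4.9507, (cx,cy)=(0.4129,0.9108)
member 5 (2-4): L=4.4260, (cx,cy)=(1.0000,0.0000)
member 6 (3-4): L=5.0995, (cx,cy)=(0.4671,-0.8842)
solve A·x = −loads:
  F[0-1] = -2391.6018 N (compression)
  F[0-2] = +545.2735 N (tension)
  F[1-2] = -292.3411 N (compression)
  F[1-3] = -339.5127 N (compression)
  F[2-3] = +354.2575 N (tension)
  F[2-4] = +191.0107 N (tension)
  F[3-4] = -408.9257 N (compression)
  Rx@0 = +390.8100 N
  Ry@0 = +2200.7968 N
  Ry@4 = +361.5732 N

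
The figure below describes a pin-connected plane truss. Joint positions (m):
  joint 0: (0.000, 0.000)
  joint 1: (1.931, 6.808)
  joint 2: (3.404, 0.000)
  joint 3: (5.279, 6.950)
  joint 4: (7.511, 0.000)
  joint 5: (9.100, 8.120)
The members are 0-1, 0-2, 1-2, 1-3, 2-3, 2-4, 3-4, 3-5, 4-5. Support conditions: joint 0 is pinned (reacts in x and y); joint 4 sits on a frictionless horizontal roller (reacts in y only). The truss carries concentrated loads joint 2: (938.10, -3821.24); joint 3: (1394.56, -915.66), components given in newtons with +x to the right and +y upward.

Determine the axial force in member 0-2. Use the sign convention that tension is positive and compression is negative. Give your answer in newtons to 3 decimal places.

2636.477

N=6 nodes, M=9 members, R=3 reactions → 2N=12, M+R=12
member 0 (0-1): L=7.0766, (cx,cy)=(0.2729,0.9621)
member 1 (0-2): L=3.4040, (cx,cy)=(1.0000,0.0000)
member 2 (1-2): L=6.9655, (cx,cy)=(0.2115,-0.9774)
member 3 (1-3): L=3.3510, (cx,cy)=(0.9991,0.0424)
member 4 (2-3): L=7.1985, (cx,cy)=(0.2605,0.9655)
member 5 (2-4): L=4.1070, (cx,cy)=(1.0000,0.0000)
member 6 (3-4): L=7.2996, (cx,cy)=(0.3058,-0.9521)
member 7 (3-5): L=3.9961, (cx,cy)=(0.9562,0.2928)
member 8 (4-5): L=8.2740, (cx,cy)=(0.1920,0.9814)
solve A·x = −loads:
  F[0-1] = -1113.4016 N (compression)
  F[0-2] = +2636.4771 N (tension)
  F[1-2] = +1072.9035 N (tension)
  F[1-3] = -531.1811 N (compression)
  F[2-3] = +2871.7285 N (tension)
  F[2-4] = +1177.2602 N (tension)
  F[3-4] = -3850.1530 N (compression)
  F[3-5] = +0.0000 N (tension)
  F[4-5] = +0.0000 N (tension)
  Rx@0 = -2332.6600 N
  Ry@0 = +1071.1482 N
  Ry@4 = +3665.7518 N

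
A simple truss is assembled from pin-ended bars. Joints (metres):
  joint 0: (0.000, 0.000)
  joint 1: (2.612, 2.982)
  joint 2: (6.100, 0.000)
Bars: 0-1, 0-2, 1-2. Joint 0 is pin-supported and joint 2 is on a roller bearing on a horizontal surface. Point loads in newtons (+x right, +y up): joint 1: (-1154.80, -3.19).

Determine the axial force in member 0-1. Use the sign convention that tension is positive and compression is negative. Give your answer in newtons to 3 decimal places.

-752.893

N=3 nodes, M=3 members, R=3 reactions → 2N=6, M+R=6
member 0 (0-1): L=3.9642, (cx,cy)=(0.6589,0.7522)
member 1 (0-2): L=6.1000, (cx,cy)=(1.0000,0.0000)
member 2 (1-2): L=4.5890, (cx,cy)=(0.7601,-0.6498)
solve A·x = −loads:
  F[0-1] = -752.8931 N (compression)
  F[0-2] = -658.7207 N (compression)
  F[1-2] = +866.6390 N (tension)
  Rx@0 = +1154.8000 N
  Ry@0 = +566.3509 N
  Ry@2 = -563.1609 N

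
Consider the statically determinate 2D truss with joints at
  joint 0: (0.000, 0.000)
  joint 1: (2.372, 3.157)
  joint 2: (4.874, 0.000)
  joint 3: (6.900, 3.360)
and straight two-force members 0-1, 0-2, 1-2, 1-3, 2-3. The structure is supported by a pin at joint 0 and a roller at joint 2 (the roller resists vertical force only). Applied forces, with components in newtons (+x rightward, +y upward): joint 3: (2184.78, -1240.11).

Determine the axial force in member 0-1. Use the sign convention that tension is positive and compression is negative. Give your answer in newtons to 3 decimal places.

2528.645

N=4 nodes, M=5 members, R=3 reactions → 2N=8, M+R=8
member 0 (0-1): L=3.9488, (cx,cy)=(0.6007,0.7995)
member 1 (0-2): L=4.8740, (cx,cy)=(1.0000,0.0000)
member 2 (1-2): L=4.0282, (cx,cy)=(0.6211,-0.7837)
member 3 (1-3): L=4.5325, (cx,cy)=(0.9990,0.0448)
member 4 (2-3): L=3.9236, (cx,cy)=(0.5164,0.8564)
solve A·x = −loads:
  F[0-1] = +2528.6455 N (tension)
  F[0-2] = +665.8515 N (tension)
  F[1-2] = -2407.0945 N (compression)
  F[1-3] = +3017.0412 N (tension)
  F[2-3] = -1605.8952 N (compression)
  Rx@0 = -2184.7800 N
  Ry@0 = -2021.6093 N
  Ry@2 = +3261.7193 N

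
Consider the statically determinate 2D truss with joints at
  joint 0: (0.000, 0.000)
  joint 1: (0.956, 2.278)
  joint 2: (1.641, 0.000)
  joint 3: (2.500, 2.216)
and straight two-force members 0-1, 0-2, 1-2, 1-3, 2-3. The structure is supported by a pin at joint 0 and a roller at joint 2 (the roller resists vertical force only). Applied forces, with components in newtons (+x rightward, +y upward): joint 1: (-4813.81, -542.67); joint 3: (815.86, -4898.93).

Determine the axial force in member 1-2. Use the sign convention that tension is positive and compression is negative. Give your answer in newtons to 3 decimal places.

2707.487

N=4 nodes, M=5 members, R=3 reactions → 2N=8, M+R=8
member 0 (0-1): L=2.4705, (cx,cy)=(0.3870,0.9221)
member 1 (0-2): L=1.6410, (cx,cy)=(1.0000,0.0000)
member 2 (1-2): L=2.3788, (cx,cy)=(0.2880,-0.9576)
member 3 (1-3): L=1.5452, (cx,cy)=(0.9992,-0.0401)
member 4 (2-3): L=2.3767, (cx,cy)=(0.3614,0.9324)
solve A·x = −loads:
  F[0-1] = -3516.8038 N (compression)
  F[0-2] = -2637.0491 N (compression)
  F[1-2] = +2707.4874 N (tension)
  F[1-3] = +2675.4021 N (tension)
  F[2-3] = -5138.9855 N (compression)
  Rx@0 = +3997.9500 N
  Ry@0 = +3242.8163 N
  Ry@2 = +2198.7837 N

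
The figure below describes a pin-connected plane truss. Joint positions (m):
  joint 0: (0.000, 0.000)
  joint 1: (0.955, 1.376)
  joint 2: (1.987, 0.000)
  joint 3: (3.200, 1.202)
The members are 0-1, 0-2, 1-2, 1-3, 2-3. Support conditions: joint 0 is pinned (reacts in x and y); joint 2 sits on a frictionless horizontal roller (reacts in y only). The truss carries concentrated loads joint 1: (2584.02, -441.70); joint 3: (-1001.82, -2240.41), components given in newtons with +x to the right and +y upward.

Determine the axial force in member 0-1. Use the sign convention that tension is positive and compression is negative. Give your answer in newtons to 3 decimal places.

N=4 nodes, M=5 members, R=3 reactions → 2N=8, M+R=8
member 0 (0-1): L=1.6749, (cx,cy)=(0.5702,0.8215)
member 1 (0-2): L=1.9870, (cx,cy)=(1.0000,0.0000)
member 2 (1-2): L=1.7200, (cx,cy)=(0.6000,-0.8000)
member 3 (1-3): L=2.2517, (cx,cy)=(0.9970,-0.0773)
member 4 (2-3): L=1.7077, (cx,cy)=(0.7103,0.7039)
solve A·x = −loads:
  F[0-1] = +2826.0777 N (tension)
  F[0-2] = -29.1504 N (compression)
  F[1-2] = -3567.3776 N (compression)
  F[1-3] = +1171.2592 N (tension)
  F[2-3] = -3054.3648 N (compression)
  Rx@0 = -1582.2000 N
  Ry@0 = -2321.6944 N
  Ry@2 = +5003.8044 N

2826.078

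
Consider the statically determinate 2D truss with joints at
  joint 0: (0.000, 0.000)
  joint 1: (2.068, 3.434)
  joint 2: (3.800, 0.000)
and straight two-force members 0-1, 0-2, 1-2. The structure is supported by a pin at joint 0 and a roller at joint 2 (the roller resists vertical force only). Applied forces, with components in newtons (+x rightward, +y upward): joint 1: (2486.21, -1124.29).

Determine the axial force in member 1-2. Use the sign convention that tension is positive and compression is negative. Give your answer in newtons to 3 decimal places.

-3201.615

N=3 nodes, M=3 members, R=3 reactions → 2N=6, M+R=6
member 0 (0-1): L=4.0086, (cx,cy)=(0.5159,0.8567)
member 1 (0-2): L=3.8000, (cx,cy)=(1.0000,0.0000)
member 2 (1-2): L=3.8461, (cx,cy)=(0.4503,-0.8929)
solve A·x = −loads:
  F[0-1] = +2024.5121 N (tension)
  F[0-2] = +1441.7862 N (tension)
  F[1-2] = -3201.6147 N (compression)
  Rx@0 = -2486.2100 N
  Ry@0 = -1734.3092 N
  Ry@2 = +2858.5992 N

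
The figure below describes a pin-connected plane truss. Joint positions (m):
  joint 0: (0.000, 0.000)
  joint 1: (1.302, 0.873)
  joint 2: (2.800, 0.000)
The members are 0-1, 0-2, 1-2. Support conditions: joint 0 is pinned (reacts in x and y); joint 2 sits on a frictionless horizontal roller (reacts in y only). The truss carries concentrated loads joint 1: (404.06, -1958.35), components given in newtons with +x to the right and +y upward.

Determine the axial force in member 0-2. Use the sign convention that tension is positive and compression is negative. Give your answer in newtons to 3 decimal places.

N=3 nodes, M=3 members, R=3 reactions → 2N=6, M+R=6
member 0 (0-1): L=1.5676, (cx,cy)=(0.8306,0.5569)
member 1 (0-2): L=2.8000, (cx,cy)=(1.0000,0.0000)
member 2 (1-2): L=1.7338, (cx,cy)=(0.8640,-0.5035)
solve A·x = −loads:
  F[0-1] = -1655.1023 N (compression)
  F[0-2] = +1778.7470 N (tension)
  F[1-2] = -2058.7635 N (compression)
  Rx@0 = -404.0600 N
  Ry@0 = +921.7371 N
  Ry@2 = +1036.6129 N

1778.747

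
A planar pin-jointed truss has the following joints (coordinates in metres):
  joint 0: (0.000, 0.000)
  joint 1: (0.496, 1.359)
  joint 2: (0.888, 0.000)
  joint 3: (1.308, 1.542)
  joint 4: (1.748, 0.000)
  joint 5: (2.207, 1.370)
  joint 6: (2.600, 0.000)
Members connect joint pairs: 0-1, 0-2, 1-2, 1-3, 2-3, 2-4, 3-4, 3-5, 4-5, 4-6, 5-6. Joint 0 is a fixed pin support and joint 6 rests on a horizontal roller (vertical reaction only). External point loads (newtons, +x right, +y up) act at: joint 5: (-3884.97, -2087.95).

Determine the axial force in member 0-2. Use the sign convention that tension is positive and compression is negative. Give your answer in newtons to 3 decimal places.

-3022.652

N=7 nodes, M=11 members, R=3 reactions → 2N=14, M+R=14
member 0 (0-1): L=1.4467, (cx,cy)=(0.3429,0.9394)
member 1 (0-2): L=0.8880, (cx,cy)=(1.0000,0.0000)
member 2 (1-2): L=1.4144, (cx,cy)=(0.2771,-0.9608)
member 3 (1-3): L=0.8324, (cx,cy)=(0.9755,0.2199)
member 4 (2-3): L=1.5982, (cx,cy)=(0.2628,0.9649)
member 5 (2-4): L=0.8600, (cx,cy)=(1.0000,0.0000)
member 6 (3-4): L=1.6035, (cx,cy)=(0.2744,-0.9616)
member 7 (3-5): L=0.9153, (cx,cy)=(0.9822,-0.1879)
member 8 (4-5): L=1.4448, (cx,cy)=(0.3177,0.9482)
member 9 (4-6): L=0.8520, (cx,cy)=(1.0000,0.0000)
member 10 (5-6): L=1.4253, (cx,cy)=(0.2757,-0.9612)
solve A·x = −loads:
  F[0-1] = -2515.1260 N (compression)
  F[0-2] = -3022.6519 N (compression)
  F[1-2] = +2118.9949 N (tension)
  F[1-3] = -1485.9510 N (compression)
  F[2-3] = -2110.1592 N (compression)
  F[2-4] = -1880.8273 N (compression)
  F[3-4] = +3020.6362 N (tension)
  F[3-5] = -2884.3644 N (compression)
  F[4-5] = -3063.3888 N (compression)
  F[4-6] = -78.8100 N (compression)
  F[5-6] = +285.8123 N (tension)
  Rx@0 = +3884.9700 N
  Ry@0 = +2362.6820 N
  Ry@6 = -274.7320 N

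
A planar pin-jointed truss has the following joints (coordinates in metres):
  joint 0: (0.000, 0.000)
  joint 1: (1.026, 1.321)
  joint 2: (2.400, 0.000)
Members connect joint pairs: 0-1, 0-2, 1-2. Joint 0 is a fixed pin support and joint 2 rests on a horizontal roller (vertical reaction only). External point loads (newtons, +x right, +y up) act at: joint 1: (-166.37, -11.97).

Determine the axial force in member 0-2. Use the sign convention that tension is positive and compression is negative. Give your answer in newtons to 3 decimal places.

N=3 nodes, M=3 members, R=3 reactions → 2N=6, M+R=6
member 0 (0-1): L=1.6726, (cx,cy)=(0.6134,0.7898)
member 1 (0-2): L=2.4000, (cx,cy)=(1.0000,0.0000)
member 2 (1-2): L=1.9060, (cx,cy)=(0.7209,-0.6931)
solve A·x = −loads:
  F[0-1] = -124.6256 N (compression)
  F[0-2] = -89.9243 N (compression)
  F[1-2] = +124.7436 N (tension)
  Rx@0 = +166.3700 N
  Ry@0 = +98.4256 N
  Ry@2 = -86.4556 N

-89.924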